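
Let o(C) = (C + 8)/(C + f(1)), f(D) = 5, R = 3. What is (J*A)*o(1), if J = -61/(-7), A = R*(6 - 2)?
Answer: 1098/7 ≈ 156.86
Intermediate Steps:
A = 12 (A = 3*(6 - 2) = 3*4 = 12)
o(C) = (8 + C)/(5 + C) (o(C) = (C + 8)/(C + 5) = (8 + C)/(5 + C))
J = 61/7 (J = -61*(-⅐) = 61/7 ≈ 8.7143)
(J*A)*o(1) = ((61/7)*12)*((8 + 1)/(5 + 1)) = 732*(9/6)/7 = 732*((⅙)*9)/7 = (732/7)*(3/2) = 1098/7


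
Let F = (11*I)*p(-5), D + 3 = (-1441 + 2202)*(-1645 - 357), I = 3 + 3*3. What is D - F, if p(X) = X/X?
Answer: -1523657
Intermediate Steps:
I = 12 (I = 3 + 9 = 12)
D = -1523525 (D = -3 + (-1441 + 2202)*(-1645 - 357) = -3 + 761*(-2002) = -3 - 1523522 = -1523525)
p(X) = 1
F = 132 (F = (11*12)*1 = 132*1 = 132)
D - F = -1523525 - 1*132 = -1523525 - 132 = -1523657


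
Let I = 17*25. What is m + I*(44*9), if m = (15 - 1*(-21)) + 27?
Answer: 168363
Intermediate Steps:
I = 425
m = 63 (m = (15 + 21) + 27 = 36 + 27 = 63)
m + I*(44*9) = 63 + 425*(44*9) = 63 + 425*396 = 63 + 168300 = 168363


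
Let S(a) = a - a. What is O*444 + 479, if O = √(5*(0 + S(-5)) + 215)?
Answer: 479 + 444*√215 ≈ 6989.3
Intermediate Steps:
S(a) = 0
O = √215 (O = √(5*(0 + 0) + 215) = √(5*0 + 215) = √(0 + 215) = √215 ≈ 14.663)
O*444 + 479 = √215*444 + 479 = 444*√215 + 479 = 479 + 444*√215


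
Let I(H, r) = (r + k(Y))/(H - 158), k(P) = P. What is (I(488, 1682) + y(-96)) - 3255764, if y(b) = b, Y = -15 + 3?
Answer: -107443213/33 ≈ -3.2559e+6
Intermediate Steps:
Y = -12
I(H, r) = (-12 + r)/(-158 + H) (I(H, r) = (r - 12)/(H - 158) = (-12 + r)/(-158 + H))
(I(488, 1682) + y(-96)) - 3255764 = ((-12 + 1682)/(-158 + 488) - 96) - 3255764 = (1670/330 - 96) - 3255764 = ((1/330)*1670 - 96) - 3255764 = (167/33 - 96) - 3255764 = -3001/33 - 3255764 = -107443213/33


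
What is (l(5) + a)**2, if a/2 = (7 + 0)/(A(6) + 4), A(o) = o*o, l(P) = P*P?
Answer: 257049/400 ≈ 642.62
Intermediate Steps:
l(P) = P**2
A(o) = o**2
a = 7/20 (a = 2*((7 + 0)/(6**2 + 4)) = 2*(7/(36 + 4)) = 2*(7/40) = 7/20 ≈ 0.35000)
(l(5) + a)**2 = (5**2 + 7/20)**2 = (25 + 7/20)**2 = (507/20)**2 = 257049/400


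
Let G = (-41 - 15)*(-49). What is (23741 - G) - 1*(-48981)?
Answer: 69978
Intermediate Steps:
G = 2744 (G = -56*(-49) = 2744)
(23741 - G) - 1*(-48981) = (23741 - 1*2744) - 1*(-48981) = (23741 - 2744) + 48981 = 20997 + 48981 = 69978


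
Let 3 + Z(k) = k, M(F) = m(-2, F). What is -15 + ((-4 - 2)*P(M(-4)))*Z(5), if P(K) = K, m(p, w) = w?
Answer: 33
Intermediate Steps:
M(F) = F
Z(k) = -3 + k
-15 + ((-4 - 2)*P(M(-4)))*Z(5) = -15 + ((-4 - 2)*(-4))*(-3 + 5) = -15 - 6*(-4)*2 = -15 + 24*2 = -15 + 48 = 33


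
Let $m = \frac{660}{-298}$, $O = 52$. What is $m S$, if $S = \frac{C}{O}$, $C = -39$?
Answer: $\frac{495}{298} \approx 1.6611$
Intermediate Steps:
$m = - \frac{330}{149}$ ($m = 660 \left(- \frac{1}{298}\right) = - \frac{330}{149} \approx -2.2148$)
$S = - \frac{3}{4}$ ($S = - \frac{39}{52} = \left(-39\right) \frac{1}{52} = - \frac{3}{4} \approx -0.75$)
$m S = \left(- \frac{330}{149}\right) \left(- \frac{3}{4}\right) = \frac{495}{298}$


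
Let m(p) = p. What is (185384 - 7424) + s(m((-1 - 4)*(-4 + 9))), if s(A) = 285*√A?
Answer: 177960 + 1425*I ≈ 1.7796e+5 + 1425.0*I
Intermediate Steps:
(185384 - 7424) + s(m((-1 - 4)*(-4 + 9))) = (185384 - 7424) + 285*√((-1 - 4)*(-4 + 9)) = 177960 + 285*√(-5*5) = 177960 + 285*√(-25) = 177960 + 285*(5*I) = 177960 + 1425*I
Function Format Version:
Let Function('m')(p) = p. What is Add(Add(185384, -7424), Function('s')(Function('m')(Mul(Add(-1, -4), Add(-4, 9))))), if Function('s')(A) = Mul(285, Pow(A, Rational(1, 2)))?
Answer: Add(177960, Mul(1425, I)) ≈ Add(1.7796e+5, Mul(1425.0, I))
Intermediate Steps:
Add(Add(185384, -7424), Function('s')(Function('m')(Mul(Add(-1, -4), Add(-4, 9))))) = Add(Add(185384, -7424), Mul(285, Pow(Mul(Add(-1, -4), Add(-4, 9)), Rational(1, 2)))) = Add(177960, Mul(285, Pow(Mul(-5, 5), Rational(1, 2)))) = Add(177960, Mul(285, Pow(-25, Rational(1, 2)))) = Add(177960, Mul(285, Mul(5, I))) = Add(177960, Mul(1425, I))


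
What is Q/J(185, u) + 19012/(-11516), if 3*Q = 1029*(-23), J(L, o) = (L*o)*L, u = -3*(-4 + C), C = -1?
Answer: -2462783806/1478006625 ≈ -1.6663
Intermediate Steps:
u = 15 (u = -3*(-4 - 1) = -3*(-5) = 15)
J(L, o) = o*L²
Q = -7889 (Q = (1029*(-23))/3 = (⅓)*(-23667) = -7889)
Q/J(185, u) + 19012/(-11516) = -7889/(15*185²) + 19012/(-11516) = -7889/(15*34225) + 19012*(-1/11516) = -7889/513375 - 4753/2879 = -2462783806/1478006625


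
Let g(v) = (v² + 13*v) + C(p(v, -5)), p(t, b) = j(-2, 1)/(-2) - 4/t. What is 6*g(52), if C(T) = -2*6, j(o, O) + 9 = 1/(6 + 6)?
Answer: 20208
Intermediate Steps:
j(o, O) = -107/12 (j(o, O) = -9 + 1/(6 + 6) = -9 + 1/12 = -107/12)
p(t, b) = 107/24 - 4/t (p(t, b) = -107/12/(-2) - 4/t = -107/12*(-½) - 4/t = 107/24 - 4/t)
C(T) = -12
g(v) = -12 + v² + 13*v (g(v) = (v² + 13*v) - 12 = -12 + v² + 13*v)
6*g(52) = 6*(-12 + 52² + 13*52) = 6*(-12 + 2704 + 676) = 6*3368 = 20208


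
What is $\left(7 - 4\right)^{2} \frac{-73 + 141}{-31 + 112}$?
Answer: $\frac{68}{9} \approx 7.5556$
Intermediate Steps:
$\left(7 - 4\right)^{2} \frac{-73 + 141}{-31 + 112} = 3^{2} \cdot \frac{68}{81} = 9 \cdot 68 \cdot \frac{1}{81} = 9 \cdot \frac{68}{81} = \frac{68}{9}$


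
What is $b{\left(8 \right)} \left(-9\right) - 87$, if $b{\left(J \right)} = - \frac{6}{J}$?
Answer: $- \frac{321}{4} \approx -80.25$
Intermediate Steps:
$b{\left(8 \right)} \left(-9\right) - 87 = - \frac{6}{8} \left(-9\right) - 87 = \left(-6\right) \frac{1}{8} \left(-9\right) - 87 = \left(- \frac{3}{4}\right) \left(-9\right) - 87 = \frac{27}{4} - 87 = - \frac{321}{4}$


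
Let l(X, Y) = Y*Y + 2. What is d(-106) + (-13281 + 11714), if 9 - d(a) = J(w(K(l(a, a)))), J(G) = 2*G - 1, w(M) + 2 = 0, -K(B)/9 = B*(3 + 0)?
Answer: -1553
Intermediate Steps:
l(X, Y) = 2 + Y² (l(X, Y) = Y² + 2 = 2 + Y²)
K(B) = -27*B (K(B) = -9*B*(3 + 0) = -9*B*3 = -27*B)
w(M) = -2 (w(M) = -2 + 0 = -2)
J(G) = -1 + 2*G
d(a) = 14 (d(a) = 9 - (-1 + 2*(-2)) = 9 - (-1 - 4) = 9 - 1*(-5) = 9 + 5 = 14)
d(-106) + (-13281 + 11714) = 14 + (-13281 + 11714) = 14 - 1567 = -1553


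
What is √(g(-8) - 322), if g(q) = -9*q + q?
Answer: I*√258 ≈ 16.062*I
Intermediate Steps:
g(q) = -8*q
√(g(-8) - 322) = √(-8*(-8) - 322) = √(64 - 322) = √(-258) = I*√258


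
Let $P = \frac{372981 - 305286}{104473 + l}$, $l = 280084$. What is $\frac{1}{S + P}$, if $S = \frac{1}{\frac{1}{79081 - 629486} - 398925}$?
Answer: $\frac{84437301481630682}{14863600786511485} \approx 5.6808$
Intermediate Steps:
$S = - \frac{550405}{219570314626}$ ($S = \frac{1}{\frac{1}{-550405} - 398925} = \frac{1}{- \frac{1}{550405} - 398925} = \frac{1}{- \frac{219570314626}{550405}} = - \frac{550405}{219570314626} \approx -2.5067 \cdot 10^{-6}$)
$P = \frac{67695}{384557}$ ($P = \frac{372981 - 305286}{104473 + 280084} = \frac{67695}{384557} \approx 0.17603$)
$\frac{1}{S + P} = \frac{1}{- \frac{550405}{219570314626} + \frac{67695}{384557}} = \frac{1}{\frac{14863600786511485}{84437301481630682}} = \frac{84437301481630682}{14863600786511485}$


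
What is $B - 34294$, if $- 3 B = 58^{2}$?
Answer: $- \frac{106246}{3} \approx -35415.0$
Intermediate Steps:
$B = - \frac{3364}{3}$ ($B = - \frac{58^{2}}{3} = \left(- \frac{1}{3}\right) 3364 = - \frac{3364}{3} \approx -1121.3$)
$B - 34294 = - \frac{3364}{3} - 34294 = - \frac{106246}{3}$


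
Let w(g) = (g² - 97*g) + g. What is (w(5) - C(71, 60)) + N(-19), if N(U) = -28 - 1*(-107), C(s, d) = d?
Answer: -436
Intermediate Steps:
w(g) = g² - 96*g
N(U) = 79 (N(U) = -28 + 107 = 79)
(w(5) - C(71, 60)) + N(-19) = (5*(-96 + 5) - 1*60) + 79 = (5*(-91) - 60) + 79 = (-455 - 60) + 79 = -515 + 79 = -436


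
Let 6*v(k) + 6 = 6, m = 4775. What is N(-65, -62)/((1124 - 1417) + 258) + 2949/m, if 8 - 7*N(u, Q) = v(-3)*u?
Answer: 136861/233975 ≈ 0.58494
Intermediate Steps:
v(k) = 0 (v(k) = -1 + (1/6)*6 = -1 + 1 = 0)
N(u, Q) = 8/7 (N(u, Q) = 8/7 - 0*u = 8/7 - 1/7*0 = 8/7 + 0 = 8/7)
N(-65, -62)/((1124 - 1417) + 258) + 2949/m = 8/(7*((1124 - 1417) + 258)) + 2949/4775 = 8/(7*(-293 + 258)) + 2949*(1/4775) = (8/7)/(-35) + 2949/4775 = (8/7)*(-1/35) + 2949/4775 = -8/245 + 2949/4775 = 136861/233975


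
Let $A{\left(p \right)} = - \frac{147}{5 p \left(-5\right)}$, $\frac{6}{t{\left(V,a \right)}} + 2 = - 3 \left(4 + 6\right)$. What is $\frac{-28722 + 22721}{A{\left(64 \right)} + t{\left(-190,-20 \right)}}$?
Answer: $\frac{564800}{9} \approx 62756.0$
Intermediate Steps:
$t{\left(V,a \right)} = - \frac{3}{16}$ ($t{\left(V,a \right)} = \frac{6}{-2 - 3 \left(4 + 6\right)} = \frac{6}{-2 - 30} = \frac{6}{-32} = 6 \left(- \frac{1}{32}\right) = - \frac{3}{16}$)
$A{\left(p \right)} = \frac{147}{25 p}$ ($A{\left(p \right)} = - \frac{147}{\left(-25\right) p} = - 147 \left(- \frac{1}{25 p}\right) = \frac{147}{25 p}$)
$\frac{-28722 + 22721}{A{\left(64 \right)} + t{\left(-190,-20 \right)}} = \frac{-28722 + 22721}{\frac{147}{25 \cdot 64} - \frac{3}{16}} = - \frac{6001}{\frac{147}{25} \cdot \frac{1}{64} - \frac{3}{16}} = - \frac{6001}{\frac{147}{1600} - \frac{3}{16}} = - \frac{6001}{- \frac{153}{1600}} = \left(-6001\right) \left(- \frac{1600}{153}\right) = \frac{564800}{9}$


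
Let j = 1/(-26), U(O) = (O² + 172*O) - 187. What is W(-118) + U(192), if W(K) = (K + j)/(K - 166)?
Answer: 514675253/7384 ≈ 69701.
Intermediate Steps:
U(O) = -187 + O² + 172*O
j = -1/26 ≈ -0.038462
W(K) = (-1/26 + K)/(-166 + K) (W(K) = (K - 1/26)/(K - 166) = (-1/26 + K)/(-166 + K))
W(-118) + U(192) = (-1/26 - 118)/(-166 - 118) + (-187 + 192² + 172*192) = -3069/26/(-284) + (-187 + 36864 + 33024) = -1/284*(-3069/26) + 69701 = 3069/7384 + 69701 = 514675253/7384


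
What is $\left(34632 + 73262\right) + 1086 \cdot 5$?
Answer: $113324$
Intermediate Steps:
$\left(34632 + 73262\right) + 1086 \cdot 5 = 107894 + 5430 = 113324$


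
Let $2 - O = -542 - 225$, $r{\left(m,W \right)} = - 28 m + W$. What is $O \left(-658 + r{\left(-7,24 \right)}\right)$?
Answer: $-336822$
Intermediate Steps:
$r{\left(m,W \right)} = W - 28 m$
$O = 769$ ($O = 2 - \left(-542 - 225\right) = 2 - -767 = 2 + 767 = 769$)
$O \left(-658 + r{\left(-7,24 \right)}\right) = 769 \left(-658 + \left(24 - -196\right)\right) = 769 \left(-658 + \left(24 + 196\right)\right) = 769 \left(-658 + 220\right) = 769 \left(-438\right) = -336822$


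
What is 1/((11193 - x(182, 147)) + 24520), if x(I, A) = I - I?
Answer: 1/35713 ≈ 2.8001e-5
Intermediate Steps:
x(I, A) = 0
1/((11193 - x(182, 147)) + 24520) = 1/((11193 - 1*0) + 24520) = 1/((11193 + 0) + 24520) = 1/(11193 + 24520) = 1/35713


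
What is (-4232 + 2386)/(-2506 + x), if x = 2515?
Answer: -1846/9 ≈ -205.11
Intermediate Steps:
(-4232 + 2386)/(-2506 + x) = (-4232 + 2386)/(-2506 + 2515) = -1846/9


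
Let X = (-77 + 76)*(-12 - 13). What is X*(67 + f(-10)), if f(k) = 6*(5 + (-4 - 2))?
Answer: 1525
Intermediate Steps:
f(k) = -6 (f(k) = 6*(5 - 6) = 6*(-1) = -6)
X = 25 (X = -1*(-25) = 25)
X*(67 + f(-10)) = 25*(67 - 6) = 25*61 = 1525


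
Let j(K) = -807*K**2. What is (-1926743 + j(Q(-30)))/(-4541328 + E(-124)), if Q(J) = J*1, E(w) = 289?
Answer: 2653043/4541039 ≈ 0.58424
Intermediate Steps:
Q(J) = J
(-1926743 + j(Q(-30)))/(-4541328 + E(-124)) = (-1926743 - 807*(-30)**2)/(-4541328 + 289) = (-1926743 - 807*900)/(-4541039) = (-1926743 - 726300)*(-1/4541039) = -2653043*(-1/4541039) = 2653043/4541039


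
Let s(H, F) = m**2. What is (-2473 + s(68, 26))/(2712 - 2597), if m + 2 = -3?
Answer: -2448/115 ≈ -21.287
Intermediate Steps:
m = -5 (m = -2 - 3 = -5)
s(H, F) = 25 (s(H, F) = (-5)**2 = 25)
(-2473 + s(68, 26))/(2712 - 2597) = (-2473 + 25)/(2712 - 2597) = -2448/115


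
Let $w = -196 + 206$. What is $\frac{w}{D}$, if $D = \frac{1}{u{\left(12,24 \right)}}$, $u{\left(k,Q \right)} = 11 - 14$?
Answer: $-30$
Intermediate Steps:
$u{\left(k,Q \right)} = -3$ ($u{\left(k,Q \right)} = 11 - 14 = -3$)
$D = - \frac{1}{3}$ ($D = \frac{1}{-3} = - \frac{1}{3} \approx -0.33333$)
$w = 10$
$\frac{w}{D} = \frac{10}{- \frac{1}{3}} = 10 \left(-3\right) = -30$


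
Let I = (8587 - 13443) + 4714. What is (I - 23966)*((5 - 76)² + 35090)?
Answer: -967478148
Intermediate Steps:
I = -142 (I = -4856 + 4714 = -142)
(I - 23966)*((5 - 76)² + 35090) = (-142 - 23966)*((5 - 76)² + 35090) = -24108*((-71)² + 35090) = -24108*(5041 + 35090) = -24108*40131 = -967478148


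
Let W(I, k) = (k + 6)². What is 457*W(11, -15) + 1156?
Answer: 38173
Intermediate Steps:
W(I, k) = (6 + k)²
457*W(11, -15) + 1156 = 457*(6 - 15)² + 1156 = 457*(-9)² + 1156 = 457*81 + 1156 = 37017 + 1156 = 38173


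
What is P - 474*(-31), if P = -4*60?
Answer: 14454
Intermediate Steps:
P = -240
P - 474*(-31) = -240 - 474*(-31) = -240 + 14694 = 14454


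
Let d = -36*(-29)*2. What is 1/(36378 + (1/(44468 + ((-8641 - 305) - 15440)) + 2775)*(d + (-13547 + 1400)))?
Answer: -6694/186610964171 ≈ -3.5871e-8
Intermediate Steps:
d = 2088 (d = 1044*2 = 2088)
1/(36378 + (1/(44468 + ((-8641 - 305) - 15440)) + 2775)*(d + (-13547 + 1400))) = 1/(36378 + (1/(44468 + ((-8641 - 305) - 15440)) + 2775)*(2088 + (-13547 + 1400))) = 1/(36378 + (1/(44468 + (-8946 - 15440)) + 2775)*(2088 - 12147)) = 1/(36378 + (1/(44468 - 24386) + 2775)*(-10059)) = 1/(36378 + (1/20082 + 2775)*(-10059)) = 1/(36378 + (55727551/20082)*(-10059)) = 1/(36378 - 186854478503/6694) = 1/(-186610964171/6694) = -6694/186610964171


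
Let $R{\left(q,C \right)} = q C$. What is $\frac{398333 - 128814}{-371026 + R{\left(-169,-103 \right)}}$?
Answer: $- \frac{269519}{353619} \approx -0.76217$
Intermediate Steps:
$R{\left(q,C \right)} = C q$
$\frac{398333 - 128814}{-371026 + R{\left(-169,-103 \right)}} = \frac{398333 - 128814}{-371026 - -17407} = \frac{269519}{-371026 + 17407} = \frac{269519}{-353619} = 269519 \left(- \frac{1}{353619}\right) = - \frac{269519}{353619}$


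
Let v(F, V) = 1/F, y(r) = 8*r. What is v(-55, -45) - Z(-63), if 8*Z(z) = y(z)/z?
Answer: -56/55 ≈ -1.0182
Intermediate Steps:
Z(z) = 1 (Z(z) = ((8*z)/z)/8 = (⅛)*8 = 1)
v(-55, -45) - Z(-63) = 1/(-55) - 1*1 = -1/55 - 1 = -56/55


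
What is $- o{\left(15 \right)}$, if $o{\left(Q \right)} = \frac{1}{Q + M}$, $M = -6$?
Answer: $- \frac{1}{9} \approx -0.11111$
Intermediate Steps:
$o{\left(Q \right)} = \frac{1}{-6 + Q}$ ($o{\left(Q \right)} = \frac{1}{Q - 6} = \frac{1}{-6 + Q}$)
$- o{\left(15 \right)} = - \frac{1}{-6 + 15} = - \frac{1}{9}$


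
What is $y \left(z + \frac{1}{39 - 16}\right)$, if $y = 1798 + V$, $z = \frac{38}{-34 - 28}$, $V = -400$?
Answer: $- \frac{567588}{713} \approx -796.06$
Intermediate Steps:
$z = - \frac{19}{31}$ ($z = \frac{38}{-62} = 38 \left(- \frac{1}{62}\right) = - \frac{19}{31} \approx -0.6129$)
$y = 1398$ ($y = 1798 - 400 = 1398$)
$y \left(z + \frac{1}{39 - 16}\right) = 1398 \left(- \frac{19}{31} + \frac{1}{39 - 16}\right) = 1398 \left(- \frac{19}{31} + \frac{1}{23}\right) = 1398 \left(- \frac{406}{713}\right) = - \frac{567588}{713}$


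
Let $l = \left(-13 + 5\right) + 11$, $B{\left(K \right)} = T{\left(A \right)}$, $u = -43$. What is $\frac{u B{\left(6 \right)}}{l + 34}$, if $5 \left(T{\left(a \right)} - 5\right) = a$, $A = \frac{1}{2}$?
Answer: $- \frac{2193}{370} \approx -5.927$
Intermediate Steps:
$A = \frac{1}{2} \approx 0.5$
$T{\left(a \right)} = 5 + \frac{a}{5}$
$B{\left(K \right)} = \frac{51}{10}$ ($B{\left(K \right)} = 5 + \frac{1}{5} \cdot \frac{1}{2} = 5 + \frac{1}{10} = \frac{51}{10}$)
$l = 3$ ($l = -8 + 11 = 3$)
$\frac{u B{\left(6 \right)}}{l + 34} = \frac{\left(-43\right) \frac{51}{10}}{3 + 34} = - \frac{2193}{10 \cdot 37} = \left(- \frac{2193}{10}\right) \frac{1}{37} = - \frac{2193}{370}$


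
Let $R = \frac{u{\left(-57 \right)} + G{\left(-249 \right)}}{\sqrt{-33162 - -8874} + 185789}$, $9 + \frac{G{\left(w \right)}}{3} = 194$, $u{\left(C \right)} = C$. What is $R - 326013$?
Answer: $- \frac{11253178675709595}{34517576809} - \frac{1992 i \sqrt{1518}}{34517576809} \approx -3.2601 \cdot 10^{5} - 2.2485 \cdot 10^{-6} i$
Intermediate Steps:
$G{\left(w \right)} = 555$ ($G{\left(w \right)} = -27 + 3 \cdot 194 = -27 + 582 = 555$)
$R = \frac{498}{185789 + 4 i \sqrt{1518}}$ ($R = \frac{-57 + 555}{\sqrt{-33162 - -8874} + 185789} = \frac{498}{\sqrt{-33162 + 8874} + 185789} = \frac{498}{\sqrt{-24288} + 185789} = \frac{498}{4 i \sqrt{1518} + 185789} = \frac{498}{185789 + 4 i \sqrt{1518}} \approx 0.0026805 - 2.2485 \cdot 10^{-6} i$)
$R - 326013 = \left(\frac{92522922}{34517576809} - \frac{1992 i \sqrt{1518}}{34517576809}\right) - 326013 = - \frac{11253178675709595}{34517576809} - \frac{1992 i \sqrt{1518}}{34517576809}$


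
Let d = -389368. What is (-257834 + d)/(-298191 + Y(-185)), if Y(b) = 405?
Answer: 107867/49631 ≈ 2.1734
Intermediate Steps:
(-257834 + d)/(-298191 + Y(-185)) = (-257834 - 389368)/(-298191 + 405) = -647202/(-297786) = -647202*(-1/297786) = 107867/49631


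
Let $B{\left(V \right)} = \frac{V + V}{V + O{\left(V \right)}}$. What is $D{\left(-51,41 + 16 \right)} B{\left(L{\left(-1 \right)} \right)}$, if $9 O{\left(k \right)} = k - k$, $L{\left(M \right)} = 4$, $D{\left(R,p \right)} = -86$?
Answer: $-172$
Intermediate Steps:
$O{\left(k \right)} = 0$ ($O{\left(k \right)} = \frac{k - k}{9} = \frac{1}{9} \cdot 0 = 0$)
$B{\left(V \right)} = 2$ ($B{\left(V \right)} = \frac{V + V}{V + 0} = \frac{2 V}{V} = 2$)
$D{\left(-51,41 + 16 \right)} B{\left(L{\left(-1 \right)} \right)} = \left(-86\right) 2 = -172$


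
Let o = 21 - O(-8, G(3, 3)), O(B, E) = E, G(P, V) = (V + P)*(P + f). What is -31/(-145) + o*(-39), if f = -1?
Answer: -50864/145 ≈ -350.79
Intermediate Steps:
G(P, V) = (-1 + P)*(P + V) (G(P, V) = (V + P)*(P - 1) = (P + V)*(-1 + P) = (-1 + P)*(P + V))
o = 9 (o = 21 - (3**2 - 1*3 - 1*3 + 3*3) = 21 - (9 - 3 - 3 + 9) = 21 - 1*12 = 21 - 12 = 9)
-31/(-145) + o*(-39) = -31/(-145) + 9*(-39) = -31*(-1/145) - 351 = 31/145 - 351 = -50864/145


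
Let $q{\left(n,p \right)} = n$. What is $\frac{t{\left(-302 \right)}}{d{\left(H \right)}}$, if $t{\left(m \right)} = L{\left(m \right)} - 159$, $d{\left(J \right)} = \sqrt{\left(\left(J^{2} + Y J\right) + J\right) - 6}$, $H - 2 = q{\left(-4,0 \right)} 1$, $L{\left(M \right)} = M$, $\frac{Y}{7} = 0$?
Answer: $\frac{461 i}{2} \approx 230.5 i$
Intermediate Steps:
$Y = 0$ ($Y = 7 \cdot 0 = 0$)
$H = -2$ ($H = 2 - 4 = -2$)
$d{\left(J \right)} = \sqrt{-6 + J + J^{2}}$ ($d{\left(J \right)} = \sqrt{\left(\left(J^{2} + 0 J\right) + J\right) - 6} = \sqrt{\left(\left(J^{2} + 0\right) + J\right) - 6} = \sqrt{\left(J^{2} + J\right) - 6} = \sqrt{\left(J + J^{2}\right) - 6} = \sqrt{-6 + J + J^{2}}$)
$t{\left(m \right)} = -159 + m$ ($t{\left(m \right)} = m - 159 = -159 + m$)
$\frac{t{\left(-302 \right)}}{d{\left(H \right)}} = \frac{-159 - 302}{\sqrt{-6 - 2 + \left(-2\right)^{2}}} = - \frac{461}{\sqrt{-6 - 2 + 4}} = - \frac{461}{\sqrt{-4}} = - \frac{461}{2 i} = - 461 \left(- \frac{i}{2}\right) = \frac{461 i}{2}$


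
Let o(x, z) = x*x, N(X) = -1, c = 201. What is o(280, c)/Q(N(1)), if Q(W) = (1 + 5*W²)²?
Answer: 19600/9 ≈ 2177.8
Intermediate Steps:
o(x, z) = x²
o(280, c)/Q(N(1)) = 280²/((1 + 5*(-1)²)²) = 78400/((1 + 5*1)²) = 78400/((1 + 5)²) = 78400/(6²) = 78400/36 = 78400*(1/36) = 19600/9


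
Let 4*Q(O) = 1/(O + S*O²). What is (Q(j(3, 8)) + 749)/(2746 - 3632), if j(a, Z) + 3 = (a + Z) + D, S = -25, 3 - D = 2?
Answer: -6039935/7144704 ≈ -0.84537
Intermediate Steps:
D = 1 (D = 3 - 1*2 = 3 - 2 = 1)
j(a, Z) = -2 + Z + a (j(a, Z) = -3 + ((a + Z) + 1) = -3 + ((Z + a) + 1) = -3 + (1 + Z + a) = -2 + Z + a)
Q(O) = 1/(4*(O - 25*O²))
(Q(j(3, 8)) + 749)/(2746 - 3632) = (1/(4*(-2 + 8 + 3)*(1 - 25*(-2 + 8 + 3))) + 749)/(2746 - 3632) = ((¼)/(9*(1 - 25*9)) + 749)/(-886) = ((¼)*(⅑)/(1 - 225) + 749)*(-1/886) = ((¼)*(⅑)/(-224) + 749)*(-1/886) = ((¼)*(⅑)*(-1/224) + 749)*(-1/886) = (-1/8064 + 749)*(-1/886) = (6039935/8064)*(-1/886) = -6039935/7144704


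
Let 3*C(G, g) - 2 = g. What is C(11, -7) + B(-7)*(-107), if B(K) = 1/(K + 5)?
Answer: 311/6 ≈ 51.833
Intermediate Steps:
C(G, g) = ⅔ + g/3
B(K) = 1/(5 + K)
C(11, -7) + B(-7)*(-107) = (⅔ + (⅓)*(-7)) - 107/(5 - 7) = (⅔ - 7/3) - 107/(-2) = -5/3 - ½*(-107) = -5/3 + 107/2 = 311/6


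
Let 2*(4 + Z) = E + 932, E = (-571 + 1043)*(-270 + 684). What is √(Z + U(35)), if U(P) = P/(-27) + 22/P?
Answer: √9740455095/315 ≈ 313.31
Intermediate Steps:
U(P) = 22/P - P/27 (U(P) = P*(-1/27) + 22/P = -P/27 + 22/P = 22/P - P/27)
E = 195408 (E = 472*414 = 195408)
Z = 98166 (Z = -4 + (195408 + 932)/2 = -4 + (½)*196340 = -4 + 98170 = 98166)
√(Z + U(35)) = √(98166 + (22/35 - 1/27*35)) = √(98166 + (22*(1/35) - 35/27)) = √(98166 + (22/35 - 35/27)) = √(98166 - 631/945) = √(92766239/945) = √9740455095/315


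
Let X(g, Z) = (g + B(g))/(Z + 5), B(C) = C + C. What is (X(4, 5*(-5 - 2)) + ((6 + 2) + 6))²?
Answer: 4624/25 ≈ 184.96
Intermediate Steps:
B(C) = 2*C
X(g, Z) = 3*g/(5 + Z) (X(g, Z) = (g + 2*g)/(Z + 5) = (3*g)/(5 + Z) = 3*g/(5 + Z))
(X(4, 5*(-5 - 2)) + ((6 + 2) + 6))² = (3*4/(5 + 5*(-5 - 2)) + ((6 + 2) + 6))² = (3*4/(5 + 5*(-7)) + (8 + 6))² = (3*4/(5 - 35) + 14)² = (3*4/(-30) + 14)² = (3*4*(-1/30) + 14)² = (-⅖ + 14)² = (68/5)² = 4624/25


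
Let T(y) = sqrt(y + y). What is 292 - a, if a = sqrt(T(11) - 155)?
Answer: 292 - sqrt(-155 + sqrt(22)) ≈ 292.0 - 12.26*I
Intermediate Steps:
T(y) = sqrt(2)*sqrt(y) (T(y) = sqrt(2*y) = sqrt(2)*sqrt(y))
a = sqrt(-155 + sqrt(22)) (a = sqrt(sqrt(2)*sqrt(11) - 155) = sqrt(sqrt(22) - 155) = sqrt(-155 + sqrt(22)) ≈ 12.26*I)
292 - a = 292 - sqrt(-155 + sqrt(22))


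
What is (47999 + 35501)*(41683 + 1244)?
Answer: 3584404500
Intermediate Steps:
(47999 + 35501)*(41683 + 1244) = 83500*42927 = 3584404500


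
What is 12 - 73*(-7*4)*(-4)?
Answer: -8164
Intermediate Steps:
12 - 73*(-7*4)*(-4) = 12 - (-2044)*(-4) = 12 - 73*112 = 12 - 8176 = -8164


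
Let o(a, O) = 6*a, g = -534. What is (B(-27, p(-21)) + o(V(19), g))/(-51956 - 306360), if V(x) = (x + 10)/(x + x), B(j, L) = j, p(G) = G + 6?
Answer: 213/3404002 ≈ 6.2573e-5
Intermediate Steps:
p(G) = 6 + G
V(x) = (10 + x)/(2*x) (V(x) = (10 + x)/((2*x)) = (10 + x)*(1/(2*x)) = (10 + x)/(2*x))
(B(-27, p(-21)) + o(V(19), g))/(-51956 - 306360) = (-27 + 6*((1/2)*(10 + 19)/19))/(-51956 - 306360) = (-27 + 6*((1/2)*(1/19)*29))/(-358316) = (-27 + 6*(29/38))*(-1/358316) = (-27 + 87/19)*(-1/358316) = -426/19*(-1/358316) = 213/3404002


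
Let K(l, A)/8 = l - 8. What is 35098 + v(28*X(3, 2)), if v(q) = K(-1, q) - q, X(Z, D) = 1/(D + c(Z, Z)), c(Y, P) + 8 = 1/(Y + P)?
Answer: 175154/5 ≈ 35031.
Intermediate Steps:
c(Y, P) = -8 + 1/(P + Y) (c(Y, P) = -8 + 1/(Y + P) = -8 + 1/(P + Y))
X(Z, D) = 1/(D + (1 - 16*Z)/(2*Z)) (X(Z, D) = 1/(D + (1 - 8*Z - 8*Z)/(Z + Z)) = 1/(D + (1 - 16*Z)/((2*Z))) = 1/(D + (1/(2*Z))*(1 - 16*Z)) = 1/(D + (1 - 16*Z)/(2*Z)))
K(l, A) = -64 + 8*l (K(l, A) = 8*(l - 8) = 8*(-8 + l) = -64 + 8*l)
v(q) = -72 - q (v(q) = (-64 + 8*(-1)) - q = (-64 - 8) - q = -72 - q)
35098 + v(28*X(3, 2)) = 35098 + (-72 - 28*2*3/(1 - 16*3 + 2*2*3)) = 35098 + (-72 - 28*2*3/(1 - 48 + 12)) = 35098 + (-72 - 28*2*3/(-35)) = 35098 + (-72 - 28*2*3*(-1/35)) = 35098 + (-72 - 28*(-6)/35) = 35098 + (-72 - 1*(-24/5)) = 35098 + (-72 + 24/5) = 35098 - 336/5 = 175154/5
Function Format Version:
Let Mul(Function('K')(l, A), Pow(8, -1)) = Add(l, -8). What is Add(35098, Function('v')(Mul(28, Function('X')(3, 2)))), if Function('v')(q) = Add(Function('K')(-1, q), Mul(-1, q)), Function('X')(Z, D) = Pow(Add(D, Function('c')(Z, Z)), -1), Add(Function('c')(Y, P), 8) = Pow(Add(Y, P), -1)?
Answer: Rational(175154, 5) ≈ 35031.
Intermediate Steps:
Function('c')(Y, P) = Add(-8, Pow(Add(P, Y), -1)) (Function('c')(Y, P) = Add(-8, Pow(Add(Y, P), -1)) = Add(-8, Pow(Add(P, Y), -1)))
Function('X')(Z, D) = Pow(Add(D, Mul(Rational(1, 2), Pow(Z, -1), Add(1, Mul(-16, Z)))), -1) (Function('X')(Z, D) = Pow(Add(D, Mul(Pow(Add(Z, Z), -1), Add(1, Mul(-8, Z), Mul(-8, Z)))), -1) = Pow(Add(D, Mul(Pow(Mul(2, Z), -1), Add(1, Mul(-16, Z)))), -1) = Pow(Add(D, Mul(Mul(Rational(1, 2), Pow(Z, -1)), Add(1, Mul(-16, Z)))), -1) = Pow(Add(D, Mul(Rational(1, 2), Pow(Z, -1), Add(1, Mul(-16, Z)))), -1))
Function('K')(l, A) = Add(-64, Mul(8, l)) (Function('K')(l, A) = Mul(8, Add(l, -8)) = Mul(8, Add(-8, l)) = Add(-64, Mul(8, l)))
Function('v')(q) = Add(-72, Mul(-1, q)) (Function('v')(q) = Add(Add(-64, Mul(8, -1)), Mul(-1, q)) = Add(Add(-64, -8), Mul(-1, q)) = Add(-72, Mul(-1, q)))
Add(35098, Function('v')(Mul(28, Function('X')(3, 2)))) = Add(35098, Add(-72, Mul(-1, Mul(28, Mul(2, 3, Pow(Add(1, Mul(-16, 3), Mul(2, 2, 3)), -1)))))) = Add(35098, Add(-72, Mul(-1, Mul(28, Mul(2, 3, Pow(Add(1, -48, 12), -1)))))) = Add(35098, Add(-72, Mul(-1, Mul(28, Mul(2, 3, Pow(-35, -1)))))) = Add(35098, Add(-72, Mul(-1, Mul(28, Mul(2, 3, Rational(-1, 35)))))) = Add(35098, Add(-72, Mul(-1, Mul(28, Rational(-6, 35))))) = Add(35098, Add(-72, Mul(-1, Rational(-24, 5)))) = Add(35098, Add(-72, Rational(24, 5))) = Add(35098, Rational(-336, 5)) = Rational(175154, 5)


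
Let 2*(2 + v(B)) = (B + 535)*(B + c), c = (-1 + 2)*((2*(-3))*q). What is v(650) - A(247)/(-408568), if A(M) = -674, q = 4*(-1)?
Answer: 81579385075/204284 ≈ 3.9934e+5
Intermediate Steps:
q = -4
c = 24 (c = (-1 + 2)*((2*(-3))*(-4)) = 1*(-6*(-4)) = 1*24 = 24)
v(B) = -2 + (24 + B)*(535 + B)/2 (v(B) = -2 + ((B + 535)*(B + 24))/2 = -2 + ((535 + B)*(24 + B))/2 = -2 + ((24 + B)*(535 + B))/2 = -2 + (24 + B)*(535 + B)/2)
v(650) - A(247)/(-408568) = (6418 + (½)*650² + (559/2)*650) - (-674)/(-408568) = (6418 + (½)*422500 + 181675) - (-674)*(-1)/408568 = (6418 + 211250 + 181675) - 1*337/204284 = 399343 - 337/204284 = 81579385075/204284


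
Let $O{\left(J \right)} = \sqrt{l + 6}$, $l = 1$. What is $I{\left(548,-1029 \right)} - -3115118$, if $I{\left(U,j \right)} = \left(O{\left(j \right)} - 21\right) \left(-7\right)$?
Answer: $3115265 - 7 \sqrt{7} \approx 3.1152 \cdot 10^{6}$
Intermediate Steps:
$O{\left(J \right)} = \sqrt{7}$ ($O{\left(J \right)} = \sqrt{1 + 6} = \sqrt{7}$)
$I{\left(U,j \right)} = 147 - 7 \sqrt{7}$ ($I{\left(U,j \right)} = \left(\sqrt{7} - 21\right) \left(-7\right) = \left(-21 + \sqrt{7}\right) \left(-7\right) = 147 - 7 \sqrt{7}$)
$I{\left(548,-1029 \right)} - -3115118 = \left(147 - 7 \sqrt{7}\right) - -3115118 = \left(147 - 7 \sqrt{7}\right) + 3115118 = 3115265 - 7 \sqrt{7}$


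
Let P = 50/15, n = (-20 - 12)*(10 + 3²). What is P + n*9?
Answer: -16406/3 ≈ -5468.7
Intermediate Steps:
n = -608 (n = -32*(10 + 9) = -32*19 = -608)
P = 10/3 (P = 50*(1/15) = 10/3 ≈ 3.3333)
P + n*9 = 10/3 - 608*9 = 10/3 - 5472 = -16406/3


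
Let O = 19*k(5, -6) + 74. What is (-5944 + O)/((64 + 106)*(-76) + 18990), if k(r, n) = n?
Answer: -2992/3035 ≈ -0.98583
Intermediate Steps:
O = -40 (O = 19*(-6) + 74 = -114 + 74 = -40)
(-5944 + O)/((64 + 106)*(-76) + 18990) = (-5944 - 40)/((64 + 106)*(-76) + 18990) = -5984/(170*(-76) + 18990) = -5984/(-12920 + 18990) = -5984/6070 = -5984*1/6070 = -2992/3035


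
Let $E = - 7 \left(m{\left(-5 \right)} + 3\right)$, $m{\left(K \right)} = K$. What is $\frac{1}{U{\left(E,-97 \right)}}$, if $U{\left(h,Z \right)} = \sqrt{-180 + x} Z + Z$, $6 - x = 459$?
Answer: $\frac{i}{97 \left(\sqrt{633} - i\right)} \approx -1.6261 \cdot 10^{-5} + 0.00040911 i$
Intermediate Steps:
$x = -453$ ($x = 6 - 459 = -453$)
$E = 14$ ($E = - 7 \left(-5 + 3\right) = \left(-7\right) \left(-2\right) = 14$)
$U{\left(h,Z \right)} = Z + i Z \sqrt{633}$ ($U{\left(h,Z \right)} = \sqrt{-180 - 453} Z + Z = \sqrt{-633} Z + Z = i \sqrt{633} Z + Z = i Z \sqrt{633} + Z = Z + i Z \sqrt{633}$)
$\frac{1}{U{\left(E,-97 \right)}} = \frac{1}{\left(-97\right) \left(1 + i \sqrt{633}\right)} = \frac{1}{-97 - 97 i \sqrt{633}}$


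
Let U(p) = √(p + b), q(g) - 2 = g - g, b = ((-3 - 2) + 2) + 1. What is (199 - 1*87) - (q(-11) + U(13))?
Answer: 110 - √11 ≈ 106.68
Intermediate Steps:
b = -2 (b = (-5 + 2) + 1 = -3 + 1 = -2)
q(g) = 2 (q(g) = 2 + (g - g) = 2 + 0 = 2)
U(p) = √(-2 + p) (U(p) = √(p - 2) = √(-2 + p))
(199 - 1*87) - (q(-11) + U(13)) = (199 - 1*87) - (2 + √(-2 + 13)) = (199 - 87) - (2 + √11) = 112 + (-2 - √11) = 110 - √11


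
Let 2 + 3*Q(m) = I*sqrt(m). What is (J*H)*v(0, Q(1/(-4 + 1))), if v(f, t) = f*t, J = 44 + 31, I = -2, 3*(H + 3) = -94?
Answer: 0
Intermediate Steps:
H = -103/3 (H = -3 + (1/3)*(-94) = -3 - 94/3 = -103/3 ≈ -34.333)
Q(m) = -2/3 - 2*sqrt(m)/3 (Q(m) = -2/3 + (-2*sqrt(m))/3 = -2/3 - 2*sqrt(m)/3)
J = 75
(J*H)*v(0, Q(1/(-4 + 1))) = (75*(-103/3))*(0*(-2/3 - 2*I*sqrt(3)/3/3)) = -0*(-2/3 - 2*I*sqrt(3)/3/3) = -0*(-2/3 - 2*I*sqrt(3)/9) = -2575*0 = 0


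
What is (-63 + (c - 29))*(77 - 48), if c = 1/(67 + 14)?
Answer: -216079/81 ≈ -2667.6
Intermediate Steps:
c = 1/81 ≈ 0.012346
(-63 + (c - 29))*(77 - 48) = (-63 + (1/81 - 29))*(77 - 48) = (-63 - 2348/81)*29 = -7451/81*29 = -216079/81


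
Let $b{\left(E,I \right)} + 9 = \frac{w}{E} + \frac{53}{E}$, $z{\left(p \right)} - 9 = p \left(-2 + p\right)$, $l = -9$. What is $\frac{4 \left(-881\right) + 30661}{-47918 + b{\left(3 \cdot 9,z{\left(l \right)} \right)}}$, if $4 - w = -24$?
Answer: $- \frac{27137}{47924} \approx -0.56625$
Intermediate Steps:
$w = 28$ ($w = 4 - -24 = 4 + 24 = 28$)
$z{\left(p \right)} = 9 + p \left(-2 + p\right)$
$b{\left(E,I \right)} = -9 + \frac{81}{E}$ ($b{\left(E,I \right)} = -9 + \left(\frac{28}{E} + \frac{53}{E}\right) = -9 + \frac{81}{E}$)
$\frac{4 \left(-881\right) + 30661}{-47918 + b{\left(3 \cdot 9,z{\left(l \right)} \right)}} = \frac{4 \left(-881\right) + 30661}{-47918 - \left(9 - \frac{81}{3 \cdot 9}\right)} = \frac{-3524 + 30661}{-47918 - \left(9 - \frac{81}{27}\right)} = \frac{27137}{-47918 + \left(-9 + 81 \cdot \frac{1}{27}\right)} = \frac{27137}{-47918 + \left(-9 + 3\right)} = \frac{27137}{-47918 - 6} = \frac{27137}{-47924} = 27137 \left(- \frac{1}{47924}\right) = - \frac{27137}{47924}$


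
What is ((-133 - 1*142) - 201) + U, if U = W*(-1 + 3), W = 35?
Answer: -406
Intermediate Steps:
U = 70 (U = 35*(-1 + 3) = 35*2 = 70)
((-133 - 1*142) - 201) + U = ((-133 - 1*142) - 201) + 70 = ((-133 - 142) - 201) + 70 = (-275 - 201) + 70 = -476 + 70 = -406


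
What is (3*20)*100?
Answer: 6000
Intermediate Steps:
(3*20)*100 = 60*100 = 6000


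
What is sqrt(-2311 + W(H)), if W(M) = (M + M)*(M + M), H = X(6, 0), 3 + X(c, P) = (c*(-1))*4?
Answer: 11*sqrt(5) ≈ 24.597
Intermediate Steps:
X(c, P) = -3 - 4*c (X(c, P) = -3 + (c*(-1))*4 = -3 - c*4 = -3 - 4*c)
H = -27 (H = -3 - 4*6 = -3 - 24 = -27)
W(M) = 4*M**2 (W(M) = (2*M)*(2*M) = 4*M**2)
sqrt(-2311 + W(H)) = sqrt(-2311 + 4*(-27)**2) = sqrt(-2311 + 4*729) = sqrt(-2311 + 2916) = sqrt(605) = 11*sqrt(5)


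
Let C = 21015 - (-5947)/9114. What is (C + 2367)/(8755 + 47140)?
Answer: 42621899/101885406 ≈ 0.41833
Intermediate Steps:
C = 191536657/9114 (C = 21015 - (-5947)/9114 = 21015 - 1*(-5947/9114) = 21015 + 5947/9114 = 191536657/9114 ≈ 21016.)
(C + 2367)/(8755 + 47140) = (191536657/9114 + 2367)/(8755 + 47140) = (213109495/9114)/55895 = (213109495/9114)*(1/55895) = 42621899/101885406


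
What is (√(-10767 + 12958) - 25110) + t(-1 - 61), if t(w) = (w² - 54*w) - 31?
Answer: -17949 + √2191 ≈ -17902.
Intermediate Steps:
t(w) = -31 + w² - 54*w
(√(-10767 + 12958) - 25110) + t(-1 - 61) = (√(-10767 + 12958) - 25110) + (-31 + (-1 - 61)² - 54*(-1 - 61)) = (√2191 - 25110) + (-31 + (-62)² - 54*(-62)) = (-25110 + √2191) + (-31 + 3844 + 3348) = (-25110 + √2191) + 7161 = -17949 + √2191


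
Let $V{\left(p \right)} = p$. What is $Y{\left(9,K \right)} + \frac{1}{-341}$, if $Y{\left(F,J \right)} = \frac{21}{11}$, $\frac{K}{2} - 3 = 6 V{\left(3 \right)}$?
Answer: $\frac{650}{341} \approx 1.9062$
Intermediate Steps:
$K = 42$ ($K = 6 + 2 \cdot 6 \cdot 3 = 6 + 2 \cdot 18 = 6 + 36 = 42$)
$Y{\left(F,J \right)} = \frac{21}{11}$ ($Y{\left(F,J \right)} = 21 \cdot \frac{1}{11} = \frac{21}{11}$)
$Y{\left(9,K \right)} + \frac{1}{-341} = \frac{21}{11} + \frac{1}{-341} = \frac{21}{11} - \frac{1}{341} = \frac{650}{341}$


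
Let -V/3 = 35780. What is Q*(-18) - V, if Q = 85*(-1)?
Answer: 108870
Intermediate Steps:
V = -107340 (V = -3*35780 = -107340)
Q = -85
Q*(-18) - V = -85*(-18) - 1*(-107340) = 1530 + 107340 = 108870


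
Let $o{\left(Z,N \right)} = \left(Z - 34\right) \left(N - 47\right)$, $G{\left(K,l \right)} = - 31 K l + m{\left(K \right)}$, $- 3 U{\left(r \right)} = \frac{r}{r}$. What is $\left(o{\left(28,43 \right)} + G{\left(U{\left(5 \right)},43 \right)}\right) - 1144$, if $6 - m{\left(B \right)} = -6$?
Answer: $- \frac{1991}{3} \approx -663.67$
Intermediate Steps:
$m{\left(B \right)} = 12$ ($m{\left(B \right)} = 6 - -6 = 6 + 6 = 12$)
$U{\left(r \right)} = - \frac{1}{3}$ ($U{\left(r \right)} = - \frac{r \frac{1}{r}}{3} = \left(- \frac{1}{3}\right) 1 = - \frac{1}{3}$)
$G{\left(K,l \right)} = 12 - 31 K l$ ($G{\left(K,l \right)} = - 31 K l + 12 = 12 - 31 K l$)
$o{\left(Z,N \right)} = \left(-47 + N\right) \left(-34 + Z\right)$ ($o{\left(Z,N \right)} = \left(-34 + Z\right) \left(-47 + N\right) = \left(-47 + N\right) \left(-34 + Z\right)$)
$\left(o{\left(28,43 \right)} + G{\left(U{\left(5 \right)},43 \right)}\right) - 1144 = \left(\left(1598 - 1316 - 1462 + 43 \cdot 28\right) - \left(-12 - \frac{1333}{3}\right)\right) - 1144 = \left(\left(1598 - 1316 - 1462 + 1204\right) + \left(12 + \frac{1333}{3}\right)\right) - 1144 = \left(24 + \frac{1369}{3}\right) - 1144 = \frac{1441}{3} - 1144 = - \frac{1991}{3}$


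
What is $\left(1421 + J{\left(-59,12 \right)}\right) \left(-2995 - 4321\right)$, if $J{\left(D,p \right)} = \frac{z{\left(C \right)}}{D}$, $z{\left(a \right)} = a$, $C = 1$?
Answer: $-10395912$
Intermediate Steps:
$J{\left(D,p \right)} = \frac{1}{D}$ ($J{\left(D,p \right)} = 1 \frac{1}{D} = \frac{1}{D}$)
$\left(1421 + J{\left(-59,12 \right)}\right) \left(-2995 - 4321\right) = \left(1421 + \frac{1}{-59}\right) \left(-2995 - 4321\right) = \left(1421 - \frac{1}{59}\right) \left(-7316\right) = \frac{83838}{59} \left(-7316\right) = -10395912$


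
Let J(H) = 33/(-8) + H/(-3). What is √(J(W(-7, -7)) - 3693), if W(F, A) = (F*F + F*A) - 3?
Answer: I*√536946/12 ≈ 61.064*I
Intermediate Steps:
W(F, A) = -3 + F² + A*F (W(F, A) = (F² + A*F) - 3 = -3 + F² + A*F)
J(H) = -33/8 - H/3 (J(H) = 33*(-⅛) + H*(-⅓) = -33/8 - H/3)
√(J(W(-7, -7)) - 3693) = √((-33/8 - (-3 + (-7)² - 7*(-7))/3) - 3693) = √((-33/8 - (-3 + 49 + 49)/3) - 3693) = √((-33/8 - ⅓*95) - 3693) = √((-33/8 - 95/3) - 3693) = √(-859/24 - 3693) = √(-89491/24) = I*√536946/12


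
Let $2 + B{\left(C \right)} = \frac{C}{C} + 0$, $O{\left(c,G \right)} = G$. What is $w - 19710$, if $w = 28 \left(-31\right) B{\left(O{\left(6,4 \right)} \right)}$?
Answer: $-18842$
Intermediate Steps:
$B{\left(C \right)} = -1$ ($B{\left(C \right)} = -2 + \left(\frac{C}{C} + 0\right) = -2 + \left(1 + 0\right) = -2 + 1 = -1$)
$w = 868$ ($w = 28 \left(-31\right) \left(-1\right) = \left(-868\right) \left(-1\right) = 868$)
$w - 19710 = 868 - 19710 = -18842$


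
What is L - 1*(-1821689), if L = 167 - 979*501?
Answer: 1331377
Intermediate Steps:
L = -490312 (L = 167 - 490479 = -490312)
L - 1*(-1821689) = -490312 - 1*(-1821689) = -490312 + 1821689 = 1331377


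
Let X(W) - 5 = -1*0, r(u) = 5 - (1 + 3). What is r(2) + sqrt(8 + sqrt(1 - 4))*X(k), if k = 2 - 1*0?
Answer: 1 + 5*sqrt(8 + I*sqrt(3)) ≈ 15.224 + 1.5221*I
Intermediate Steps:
r(u) = 1 (r(u) = 5 - 1*4 = 5 - 4 = 1)
k = 2 (k = 2 + 0 = 2)
X(W) = 5 (X(W) = 5 - 1*0 = 5 + 0 = 5)
r(2) + sqrt(8 + sqrt(1 - 4))*X(k) = 1 + sqrt(8 + sqrt(1 - 4))*5 = 1 + sqrt(8 + sqrt(-3))*5 = 1 + sqrt(8 + I*sqrt(3))*5 = 1 + 5*sqrt(8 + I*sqrt(3))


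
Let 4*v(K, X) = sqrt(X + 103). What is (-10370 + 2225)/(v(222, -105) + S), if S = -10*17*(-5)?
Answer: -18462000/1926667 + 5430*I*sqrt(2)/1926667 ≈ -9.5824 + 0.0039857*I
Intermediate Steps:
v(K, X) = sqrt(103 + X)/4 (v(K, X) = sqrt(X + 103)/4 = sqrt(103 + X)/4)
S = 850 (S = -170*(-5) = 850)
(-10370 + 2225)/(v(222, -105) + S) = (-10370 + 2225)/(sqrt(103 - 105)/4 + 850) = -8145/(sqrt(-2)/4 + 850) = -8145/((I*sqrt(2))/4 + 850) = -8145/(I*sqrt(2)/4 + 850) = -8145/(850 + I*sqrt(2)/4)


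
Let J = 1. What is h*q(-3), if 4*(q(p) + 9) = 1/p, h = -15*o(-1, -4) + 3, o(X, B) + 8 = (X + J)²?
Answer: -4469/4 ≈ -1117.3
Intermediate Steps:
o(X, B) = -8 + (1 + X)² (o(X, B) = -8 + (X + 1)² = -8 + (1 + X)²)
h = 123 (h = -15*(-8 + (1 - 1)²) + 3 = -15*(-8 + 0²) + 3 = -15*(-8 + 0) + 3 = -15*(-8) + 3 = 120 + 3 = 123)
q(p) = -9 + 1/(4*p)
h*q(-3) = 123*(-9 + (¼)/(-3)) = 123*(-9 + (¼)*(-⅓)) = 123*(-9 - 1/12) = 123*(-109/12) = -4469/4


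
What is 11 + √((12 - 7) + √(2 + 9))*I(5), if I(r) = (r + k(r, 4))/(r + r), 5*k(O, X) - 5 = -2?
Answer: 11 + 14*√(5 + √11)/25 ≈ 12.615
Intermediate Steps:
k(O, X) = ⅗ (k(O, X) = 1 + (⅕)*(-2) = 1 - ⅖ = ⅗)
I(r) = (⅗ + r)/(2*r) (I(r) = (r + ⅗)/(r + r) = (⅗ + r)/((2*r)) = (⅗ + r)*(1/(2*r)) = (⅗ + r)/(2*r))
11 + √((12 - 7) + √(2 + 9))*I(5) = 11 + √((12 - 7) + √(2 + 9))*((⅒)*(3 + 5*5)/5) = 11 + √(5 + √11)*((⅒)*(⅕)*(3 + 25)) = 11 + √(5 + √11)*((⅒)*(⅕)*28) = 11 + √(5 + √11)*(14/25) = 11 + 14*√(5 + √11)/25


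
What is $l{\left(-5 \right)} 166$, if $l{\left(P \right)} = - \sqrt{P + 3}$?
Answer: $- 166 i \sqrt{2} \approx - 234.76 i$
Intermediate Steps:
$l{\left(P \right)} = - \sqrt{3 + P}$
$l{\left(-5 \right)} 166 = - \sqrt{3 - 5} \cdot 166 = - \sqrt{-2} \cdot 166 = - i \sqrt{2} \cdot 166 = - 166 i \sqrt{2}$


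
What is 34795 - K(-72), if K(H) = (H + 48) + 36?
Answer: 34783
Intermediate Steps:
K(H) = 84 + H (K(H) = (48 + H) + 36 = 84 + H)
34795 - K(-72) = 34795 - (84 - 72) = 34795 - 1*12 = 34795 - 12 = 34783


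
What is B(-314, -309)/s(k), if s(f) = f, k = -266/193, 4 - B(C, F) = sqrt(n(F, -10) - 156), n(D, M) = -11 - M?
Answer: -386/133 + 193*I*sqrt(157)/266 ≈ -2.9023 + 9.0913*I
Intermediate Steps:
B(C, F) = 4 - I*sqrt(157) (B(C, F) = 4 - sqrt((-11 - 1*(-10)) - 156) = 4 - sqrt((-11 + 10) - 156) = 4 - sqrt(-1 - 156) = 4 - sqrt(-157) = 4 - I*sqrt(157))
k = -266/193 (k = -266*1/193 = -266/193 ≈ -1.3782)
B(-314, -309)/s(k) = (4 - I*sqrt(157))/(-266/193) = (4 - I*sqrt(157))*(-193/266) = -386/133 + 193*I*sqrt(157)/266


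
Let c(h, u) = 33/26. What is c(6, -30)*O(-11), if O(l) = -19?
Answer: -627/26 ≈ -24.115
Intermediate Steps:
c(h, u) = 33/26 (c(h, u) = 33*(1/26) = 33/26)
c(6, -30)*O(-11) = (33/26)*(-19) = -627/26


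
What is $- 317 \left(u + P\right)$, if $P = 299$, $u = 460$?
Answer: $-240603$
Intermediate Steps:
$- 317 \left(u + P\right) = - 317 \left(460 + 299\right) = \left(-317\right) 759 = -240603$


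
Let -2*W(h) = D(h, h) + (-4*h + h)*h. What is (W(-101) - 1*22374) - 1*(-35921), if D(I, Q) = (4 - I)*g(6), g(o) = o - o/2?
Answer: 28691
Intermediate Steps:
g(o) = o/2 (g(o) = o - o/2 = o/2)
D(I, Q) = 12 - 3*I (D(I, Q) = (4 - I)*((1/2)*6) = (4 - I)*3 = 12 - 3*I)
W(h) = -6 + 3*h/2 + 3*h**2/2 (W(h) = -((12 - 3*h) + (-4*h + h)*h)/2 = -((12 - 3*h) + (-3*h)*h)/2 = -((12 - 3*h) - 3*h**2)/2 = -(12 - 3*h - 3*h**2)/2 = -6 + 3*h/2 + 3*h**2/2)
(W(-101) - 1*22374) - 1*(-35921) = ((-6 + (3/2)*(-101) + (3/2)*(-101)**2) - 1*22374) - 1*(-35921) = ((-6 - 303/2 + (3/2)*10201) - 22374) + 35921 = ((-6 - 303/2 + 30603/2) - 22374) + 35921 = (15144 - 22374) + 35921 = -7230 + 35921 = 28691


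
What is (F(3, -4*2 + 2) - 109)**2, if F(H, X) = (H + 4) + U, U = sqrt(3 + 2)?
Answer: (102 - sqrt(5))**2 ≈ 9952.8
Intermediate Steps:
U = sqrt(5) ≈ 2.2361
F(H, X) = 4 + H + sqrt(5) (F(H, X) = (H + 4) + sqrt(5) = (4 + H) + sqrt(5) = 4 + H + sqrt(5))
(F(3, -4*2 + 2) - 109)**2 = ((4 + 3 + sqrt(5)) - 109)**2 = ((7 + sqrt(5)) - 109)**2 = (-102 + sqrt(5))**2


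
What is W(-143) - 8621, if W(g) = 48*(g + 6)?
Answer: -15197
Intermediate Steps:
W(g) = 288 + 48*g (W(g) = 48*(6 + g) = 288 + 48*g)
W(-143) - 8621 = (288 + 48*(-143)) - 8621 = (288 - 6864) - 8621 = -6576 - 8621 = -15197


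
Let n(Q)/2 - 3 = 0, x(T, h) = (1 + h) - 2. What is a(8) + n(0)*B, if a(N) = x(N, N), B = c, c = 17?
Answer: 109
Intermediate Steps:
x(T, h) = -1 + h
n(Q) = 6 (n(Q) = 6 + 2*0 = 6 + 0 = 6)
B = 17
a(N) = -1 + N
a(8) + n(0)*B = (-1 + 8) + 6*17 = 7 + 102 = 109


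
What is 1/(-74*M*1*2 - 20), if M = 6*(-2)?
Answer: 1/1756 ≈ 0.00056948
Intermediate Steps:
M = -12
1/(-74*M*1*2 - 20) = 1/(-74*(-12*1)*2 - 20) = 1/(-(-888)*2 - 20) = 1/(-74*(-24) - 20) = 1/(1776 - 20) = 1/1756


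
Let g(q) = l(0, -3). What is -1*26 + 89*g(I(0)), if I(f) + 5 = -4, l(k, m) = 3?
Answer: 241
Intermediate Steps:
I(f) = -9 (I(f) = -5 - 4 = -9)
g(q) = 3
-1*26 + 89*g(I(0)) = -1*26 + 89*3 = -26 + 267 = 241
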